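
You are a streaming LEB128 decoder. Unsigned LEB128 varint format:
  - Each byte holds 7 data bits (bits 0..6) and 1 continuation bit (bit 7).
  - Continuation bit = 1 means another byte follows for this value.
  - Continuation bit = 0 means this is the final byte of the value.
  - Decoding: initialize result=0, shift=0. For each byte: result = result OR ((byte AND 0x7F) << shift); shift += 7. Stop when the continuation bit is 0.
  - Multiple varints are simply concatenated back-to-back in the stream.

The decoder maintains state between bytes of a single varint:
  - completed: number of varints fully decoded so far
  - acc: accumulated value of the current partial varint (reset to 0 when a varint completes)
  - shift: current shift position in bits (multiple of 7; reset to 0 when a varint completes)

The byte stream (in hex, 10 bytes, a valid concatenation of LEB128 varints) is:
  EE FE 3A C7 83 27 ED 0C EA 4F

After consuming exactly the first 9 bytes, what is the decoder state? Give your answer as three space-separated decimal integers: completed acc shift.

byte[0]=0xEE cont=1 payload=0x6E: acc |= 110<<0 -> completed=0 acc=110 shift=7
byte[1]=0xFE cont=1 payload=0x7E: acc |= 126<<7 -> completed=0 acc=16238 shift=14
byte[2]=0x3A cont=0 payload=0x3A: varint #1 complete (value=966510); reset -> completed=1 acc=0 shift=0
byte[3]=0xC7 cont=1 payload=0x47: acc |= 71<<0 -> completed=1 acc=71 shift=7
byte[4]=0x83 cont=1 payload=0x03: acc |= 3<<7 -> completed=1 acc=455 shift=14
byte[5]=0x27 cont=0 payload=0x27: varint #2 complete (value=639431); reset -> completed=2 acc=0 shift=0
byte[6]=0xED cont=1 payload=0x6D: acc |= 109<<0 -> completed=2 acc=109 shift=7
byte[7]=0x0C cont=0 payload=0x0C: varint #3 complete (value=1645); reset -> completed=3 acc=0 shift=0
byte[8]=0xEA cont=1 payload=0x6A: acc |= 106<<0 -> completed=3 acc=106 shift=7

Answer: 3 106 7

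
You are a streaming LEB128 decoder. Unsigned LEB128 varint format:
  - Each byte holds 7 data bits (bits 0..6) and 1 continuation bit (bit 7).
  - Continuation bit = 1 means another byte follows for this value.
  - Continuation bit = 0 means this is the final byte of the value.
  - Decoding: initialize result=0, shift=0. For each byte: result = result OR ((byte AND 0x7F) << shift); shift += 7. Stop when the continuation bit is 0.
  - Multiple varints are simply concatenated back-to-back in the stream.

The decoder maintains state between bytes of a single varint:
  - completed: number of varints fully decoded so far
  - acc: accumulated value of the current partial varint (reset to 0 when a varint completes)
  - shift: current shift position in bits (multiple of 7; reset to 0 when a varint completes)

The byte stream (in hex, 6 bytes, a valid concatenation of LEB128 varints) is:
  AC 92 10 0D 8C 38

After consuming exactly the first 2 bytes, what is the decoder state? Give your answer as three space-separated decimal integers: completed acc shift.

byte[0]=0xAC cont=1 payload=0x2C: acc |= 44<<0 -> completed=0 acc=44 shift=7
byte[1]=0x92 cont=1 payload=0x12: acc |= 18<<7 -> completed=0 acc=2348 shift=14

Answer: 0 2348 14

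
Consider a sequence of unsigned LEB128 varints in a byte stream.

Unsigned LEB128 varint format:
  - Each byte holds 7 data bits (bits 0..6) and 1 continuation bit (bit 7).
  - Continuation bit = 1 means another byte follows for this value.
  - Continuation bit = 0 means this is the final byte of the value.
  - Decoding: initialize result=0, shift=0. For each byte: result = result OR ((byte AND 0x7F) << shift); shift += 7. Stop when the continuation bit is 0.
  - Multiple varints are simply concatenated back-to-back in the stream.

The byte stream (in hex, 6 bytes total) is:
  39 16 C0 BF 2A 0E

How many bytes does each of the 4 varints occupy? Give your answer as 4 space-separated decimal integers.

  byte[0]=0x39 cont=0 payload=0x39=57: acc |= 57<<0 -> acc=57 shift=7 [end]
Varint 1: bytes[0:1] = 39 -> value 57 (1 byte(s))
  byte[1]=0x16 cont=0 payload=0x16=22: acc |= 22<<0 -> acc=22 shift=7 [end]
Varint 2: bytes[1:2] = 16 -> value 22 (1 byte(s))
  byte[2]=0xC0 cont=1 payload=0x40=64: acc |= 64<<0 -> acc=64 shift=7
  byte[3]=0xBF cont=1 payload=0x3F=63: acc |= 63<<7 -> acc=8128 shift=14
  byte[4]=0x2A cont=0 payload=0x2A=42: acc |= 42<<14 -> acc=696256 shift=21 [end]
Varint 3: bytes[2:5] = C0 BF 2A -> value 696256 (3 byte(s))
  byte[5]=0x0E cont=0 payload=0x0E=14: acc |= 14<<0 -> acc=14 shift=7 [end]
Varint 4: bytes[5:6] = 0E -> value 14 (1 byte(s))

Answer: 1 1 3 1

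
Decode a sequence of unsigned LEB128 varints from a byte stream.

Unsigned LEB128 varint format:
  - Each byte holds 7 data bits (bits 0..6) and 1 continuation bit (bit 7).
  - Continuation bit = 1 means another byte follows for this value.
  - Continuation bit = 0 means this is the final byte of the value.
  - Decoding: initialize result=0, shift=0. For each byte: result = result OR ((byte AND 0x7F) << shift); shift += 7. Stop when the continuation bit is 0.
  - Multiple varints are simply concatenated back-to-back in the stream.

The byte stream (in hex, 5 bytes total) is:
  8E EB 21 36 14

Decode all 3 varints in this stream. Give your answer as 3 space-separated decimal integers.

  byte[0]=0x8E cont=1 payload=0x0E=14: acc |= 14<<0 -> acc=14 shift=7
  byte[1]=0xEB cont=1 payload=0x6B=107: acc |= 107<<7 -> acc=13710 shift=14
  byte[2]=0x21 cont=0 payload=0x21=33: acc |= 33<<14 -> acc=554382 shift=21 [end]
Varint 1: bytes[0:3] = 8E EB 21 -> value 554382 (3 byte(s))
  byte[3]=0x36 cont=0 payload=0x36=54: acc |= 54<<0 -> acc=54 shift=7 [end]
Varint 2: bytes[3:4] = 36 -> value 54 (1 byte(s))
  byte[4]=0x14 cont=0 payload=0x14=20: acc |= 20<<0 -> acc=20 shift=7 [end]
Varint 3: bytes[4:5] = 14 -> value 20 (1 byte(s))

Answer: 554382 54 20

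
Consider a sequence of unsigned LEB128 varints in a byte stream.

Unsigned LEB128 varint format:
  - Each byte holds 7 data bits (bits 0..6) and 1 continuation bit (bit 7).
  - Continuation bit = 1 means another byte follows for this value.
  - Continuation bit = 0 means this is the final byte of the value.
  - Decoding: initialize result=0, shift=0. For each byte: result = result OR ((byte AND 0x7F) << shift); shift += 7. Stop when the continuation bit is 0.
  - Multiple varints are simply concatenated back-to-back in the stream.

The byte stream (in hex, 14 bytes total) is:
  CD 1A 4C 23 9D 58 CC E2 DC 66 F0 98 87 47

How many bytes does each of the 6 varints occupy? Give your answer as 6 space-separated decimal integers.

  byte[0]=0xCD cont=1 payload=0x4D=77: acc |= 77<<0 -> acc=77 shift=7
  byte[1]=0x1A cont=0 payload=0x1A=26: acc |= 26<<7 -> acc=3405 shift=14 [end]
Varint 1: bytes[0:2] = CD 1A -> value 3405 (2 byte(s))
  byte[2]=0x4C cont=0 payload=0x4C=76: acc |= 76<<0 -> acc=76 shift=7 [end]
Varint 2: bytes[2:3] = 4C -> value 76 (1 byte(s))
  byte[3]=0x23 cont=0 payload=0x23=35: acc |= 35<<0 -> acc=35 shift=7 [end]
Varint 3: bytes[3:4] = 23 -> value 35 (1 byte(s))
  byte[4]=0x9D cont=1 payload=0x1D=29: acc |= 29<<0 -> acc=29 shift=7
  byte[5]=0x58 cont=0 payload=0x58=88: acc |= 88<<7 -> acc=11293 shift=14 [end]
Varint 4: bytes[4:6] = 9D 58 -> value 11293 (2 byte(s))
  byte[6]=0xCC cont=1 payload=0x4C=76: acc |= 76<<0 -> acc=76 shift=7
  byte[7]=0xE2 cont=1 payload=0x62=98: acc |= 98<<7 -> acc=12620 shift=14
  byte[8]=0xDC cont=1 payload=0x5C=92: acc |= 92<<14 -> acc=1519948 shift=21
  byte[9]=0x66 cont=0 payload=0x66=102: acc |= 102<<21 -> acc=215429452 shift=28 [end]
Varint 5: bytes[6:10] = CC E2 DC 66 -> value 215429452 (4 byte(s))
  byte[10]=0xF0 cont=1 payload=0x70=112: acc |= 112<<0 -> acc=112 shift=7
  byte[11]=0x98 cont=1 payload=0x18=24: acc |= 24<<7 -> acc=3184 shift=14
  byte[12]=0x87 cont=1 payload=0x07=7: acc |= 7<<14 -> acc=117872 shift=21
  byte[13]=0x47 cont=0 payload=0x47=71: acc |= 71<<21 -> acc=149015664 shift=28 [end]
Varint 6: bytes[10:14] = F0 98 87 47 -> value 149015664 (4 byte(s))

Answer: 2 1 1 2 4 4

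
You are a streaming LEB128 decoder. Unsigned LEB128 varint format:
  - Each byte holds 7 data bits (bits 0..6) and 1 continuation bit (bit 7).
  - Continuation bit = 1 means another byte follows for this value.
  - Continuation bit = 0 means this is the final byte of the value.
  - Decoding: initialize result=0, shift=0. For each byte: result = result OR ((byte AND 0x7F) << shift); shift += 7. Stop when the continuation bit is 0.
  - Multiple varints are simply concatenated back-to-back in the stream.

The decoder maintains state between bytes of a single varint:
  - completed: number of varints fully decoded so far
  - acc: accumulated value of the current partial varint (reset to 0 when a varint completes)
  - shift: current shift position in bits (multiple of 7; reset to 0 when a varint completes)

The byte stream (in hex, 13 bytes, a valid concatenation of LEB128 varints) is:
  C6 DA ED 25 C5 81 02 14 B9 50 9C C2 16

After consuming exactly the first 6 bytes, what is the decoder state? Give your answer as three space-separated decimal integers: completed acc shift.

byte[0]=0xC6 cont=1 payload=0x46: acc |= 70<<0 -> completed=0 acc=70 shift=7
byte[1]=0xDA cont=1 payload=0x5A: acc |= 90<<7 -> completed=0 acc=11590 shift=14
byte[2]=0xED cont=1 payload=0x6D: acc |= 109<<14 -> completed=0 acc=1797446 shift=21
byte[3]=0x25 cont=0 payload=0x25: varint #1 complete (value=79392070); reset -> completed=1 acc=0 shift=0
byte[4]=0xC5 cont=1 payload=0x45: acc |= 69<<0 -> completed=1 acc=69 shift=7
byte[5]=0x81 cont=1 payload=0x01: acc |= 1<<7 -> completed=1 acc=197 shift=14

Answer: 1 197 14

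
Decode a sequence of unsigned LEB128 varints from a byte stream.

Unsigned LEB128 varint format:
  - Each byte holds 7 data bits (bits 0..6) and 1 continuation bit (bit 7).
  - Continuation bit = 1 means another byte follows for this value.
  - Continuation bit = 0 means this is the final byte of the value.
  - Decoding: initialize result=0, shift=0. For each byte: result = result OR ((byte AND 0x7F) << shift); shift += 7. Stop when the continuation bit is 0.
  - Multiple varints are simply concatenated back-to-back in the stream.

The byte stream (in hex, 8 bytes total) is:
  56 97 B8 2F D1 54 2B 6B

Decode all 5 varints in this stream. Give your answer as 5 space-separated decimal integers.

  byte[0]=0x56 cont=0 payload=0x56=86: acc |= 86<<0 -> acc=86 shift=7 [end]
Varint 1: bytes[0:1] = 56 -> value 86 (1 byte(s))
  byte[1]=0x97 cont=1 payload=0x17=23: acc |= 23<<0 -> acc=23 shift=7
  byte[2]=0xB8 cont=1 payload=0x38=56: acc |= 56<<7 -> acc=7191 shift=14
  byte[3]=0x2F cont=0 payload=0x2F=47: acc |= 47<<14 -> acc=777239 shift=21 [end]
Varint 2: bytes[1:4] = 97 B8 2F -> value 777239 (3 byte(s))
  byte[4]=0xD1 cont=1 payload=0x51=81: acc |= 81<<0 -> acc=81 shift=7
  byte[5]=0x54 cont=0 payload=0x54=84: acc |= 84<<7 -> acc=10833 shift=14 [end]
Varint 3: bytes[4:6] = D1 54 -> value 10833 (2 byte(s))
  byte[6]=0x2B cont=0 payload=0x2B=43: acc |= 43<<0 -> acc=43 shift=7 [end]
Varint 4: bytes[6:7] = 2B -> value 43 (1 byte(s))
  byte[7]=0x6B cont=0 payload=0x6B=107: acc |= 107<<0 -> acc=107 shift=7 [end]
Varint 5: bytes[7:8] = 6B -> value 107 (1 byte(s))

Answer: 86 777239 10833 43 107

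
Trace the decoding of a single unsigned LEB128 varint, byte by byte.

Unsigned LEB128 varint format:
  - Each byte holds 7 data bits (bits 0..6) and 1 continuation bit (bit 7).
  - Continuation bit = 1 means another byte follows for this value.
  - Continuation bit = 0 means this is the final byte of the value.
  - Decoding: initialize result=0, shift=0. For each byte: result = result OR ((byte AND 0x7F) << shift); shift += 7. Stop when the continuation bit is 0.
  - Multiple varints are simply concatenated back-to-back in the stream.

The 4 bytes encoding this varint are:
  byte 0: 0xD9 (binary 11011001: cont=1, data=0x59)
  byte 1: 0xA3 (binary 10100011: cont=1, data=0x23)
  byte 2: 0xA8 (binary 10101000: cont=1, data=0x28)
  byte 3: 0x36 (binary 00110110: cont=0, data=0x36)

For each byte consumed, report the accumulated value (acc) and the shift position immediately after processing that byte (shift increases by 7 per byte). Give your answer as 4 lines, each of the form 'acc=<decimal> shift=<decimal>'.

Answer: acc=89 shift=7
acc=4569 shift=14
acc=659929 shift=21
acc=113906137 shift=28

Derivation:
byte 0=0xD9: payload=0x59=89, contrib = 89<<0 = 89; acc -> 89, shift -> 7
byte 1=0xA3: payload=0x23=35, contrib = 35<<7 = 4480; acc -> 4569, shift -> 14
byte 2=0xA8: payload=0x28=40, contrib = 40<<14 = 655360; acc -> 659929, shift -> 21
byte 3=0x36: payload=0x36=54, contrib = 54<<21 = 113246208; acc -> 113906137, shift -> 28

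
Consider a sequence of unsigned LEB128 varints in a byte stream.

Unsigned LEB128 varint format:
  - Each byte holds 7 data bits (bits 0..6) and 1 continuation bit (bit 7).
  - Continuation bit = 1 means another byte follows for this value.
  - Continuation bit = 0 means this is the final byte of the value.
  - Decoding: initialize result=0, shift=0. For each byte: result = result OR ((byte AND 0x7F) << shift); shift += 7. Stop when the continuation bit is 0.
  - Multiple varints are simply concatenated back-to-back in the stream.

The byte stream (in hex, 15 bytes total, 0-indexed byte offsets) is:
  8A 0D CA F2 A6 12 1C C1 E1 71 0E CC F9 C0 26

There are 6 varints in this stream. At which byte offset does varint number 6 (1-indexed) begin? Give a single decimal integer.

  byte[0]=0x8A cont=1 payload=0x0A=10: acc |= 10<<0 -> acc=10 shift=7
  byte[1]=0x0D cont=0 payload=0x0D=13: acc |= 13<<7 -> acc=1674 shift=14 [end]
Varint 1: bytes[0:2] = 8A 0D -> value 1674 (2 byte(s))
  byte[2]=0xCA cont=1 payload=0x4A=74: acc |= 74<<0 -> acc=74 shift=7
  byte[3]=0xF2 cont=1 payload=0x72=114: acc |= 114<<7 -> acc=14666 shift=14
  byte[4]=0xA6 cont=1 payload=0x26=38: acc |= 38<<14 -> acc=637258 shift=21
  byte[5]=0x12 cont=0 payload=0x12=18: acc |= 18<<21 -> acc=38385994 shift=28 [end]
Varint 2: bytes[2:6] = CA F2 A6 12 -> value 38385994 (4 byte(s))
  byte[6]=0x1C cont=0 payload=0x1C=28: acc |= 28<<0 -> acc=28 shift=7 [end]
Varint 3: bytes[6:7] = 1C -> value 28 (1 byte(s))
  byte[7]=0xC1 cont=1 payload=0x41=65: acc |= 65<<0 -> acc=65 shift=7
  byte[8]=0xE1 cont=1 payload=0x61=97: acc |= 97<<7 -> acc=12481 shift=14
  byte[9]=0x71 cont=0 payload=0x71=113: acc |= 113<<14 -> acc=1863873 shift=21 [end]
Varint 4: bytes[7:10] = C1 E1 71 -> value 1863873 (3 byte(s))
  byte[10]=0x0E cont=0 payload=0x0E=14: acc |= 14<<0 -> acc=14 shift=7 [end]
Varint 5: bytes[10:11] = 0E -> value 14 (1 byte(s))
  byte[11]=0xCC cont=1 payload=0x4C=76: acc |= 76<<0 -> acc=76 shift=7
  byte[12]=0xF9 cont=1 payload=0x79=121: acc |= 121<<7 -> acc=15564 shift=14
  byte[13]=0xC0 cont=1 payload=0x40=64: acc |= 64<<14 -> acc=1064140 shift=21
  byte[14]=0x26 cont=0 payload=0x26=38: acc |= 38<<21 -> acc=80755916 shift=28 [end]
Varint 6: bytes[11:15] = CC F9 C0 26 -> value 80755916 (4 byte(s))

Answer: 11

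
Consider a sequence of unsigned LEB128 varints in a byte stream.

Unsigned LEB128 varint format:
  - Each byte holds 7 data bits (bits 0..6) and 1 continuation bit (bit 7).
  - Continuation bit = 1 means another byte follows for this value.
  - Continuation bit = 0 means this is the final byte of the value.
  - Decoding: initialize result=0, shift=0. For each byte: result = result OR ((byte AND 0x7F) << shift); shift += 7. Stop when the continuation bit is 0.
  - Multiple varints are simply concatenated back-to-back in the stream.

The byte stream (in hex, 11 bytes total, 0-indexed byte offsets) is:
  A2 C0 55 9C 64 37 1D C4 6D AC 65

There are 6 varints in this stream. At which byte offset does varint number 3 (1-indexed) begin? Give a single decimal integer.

Answer: 5

Derivation:
  byte[0]=0xA2 cont=1 payload=0x22=34: acc |= 34<<0 -> acc=34 shift=7
  byte[1]=0xC0 cont=1 payload=0x40=64: acc |= 64<<7 -> acc=8226 shift=14
  byte[2]=0x55 cont=0 payload=0x55=85: acc |= 85<<14 -> acc=1400866 shift=21 [end]
Varint 1: bytes[0:3] = A2 C0 55 -> value 1400866 (3 byte(s))
  byte[3]=0x9C cont=1 payload=0x1C=28: acc |= 28<<0 -> acc=28 shift=7
  byte[4]=0x64 cont=0 payload=0x64=100: acc |= 100<<7 -> acc=12828 shift=14 [end]
Varint 2: bytes[3:5] = 9C 64 -> value 12828 (2 byte(s))
  byte[5]=0x37 cont=0 payload=0x37=55: acc |= 55<<0 -> acc=55 shift=7 [end]
Varint 3: bytes[5:6] = 37 -> value 55 (1 byte(s))
  byte[6]=0x1D cont=0 payload=0x1D=29: acc |= 29<<0 -> acc=29 shift=7 [end]
Varint 4: bytes[6:7] = 1D -> value 29 (1 byte(s))
  byte[7]=0xC4 cont=1 payload=0x44=68: acc |= 68<<0 -> acc=68 shift=7
  byte[8]=0x6D cont=0 payload=0x6D=109: acc |= 109<<7 -> acc=14020 shift=14 [end]
Varint 5: bytes[7:9] = C4 6D -> value 14020 (2 byte(s))
  byte[9]=0xAC cont=1 payload=0x2C=44: acc |= 44<<0 -> acc=44 shift=7
  byte[10]=0x65 cont=0 payload=0x65=101: acc |= 101<<7 -> acc=12972 shift=14 [end]
Varint 6: bytes[9:11] = AC 65 -> value 12972 (2 byte(s))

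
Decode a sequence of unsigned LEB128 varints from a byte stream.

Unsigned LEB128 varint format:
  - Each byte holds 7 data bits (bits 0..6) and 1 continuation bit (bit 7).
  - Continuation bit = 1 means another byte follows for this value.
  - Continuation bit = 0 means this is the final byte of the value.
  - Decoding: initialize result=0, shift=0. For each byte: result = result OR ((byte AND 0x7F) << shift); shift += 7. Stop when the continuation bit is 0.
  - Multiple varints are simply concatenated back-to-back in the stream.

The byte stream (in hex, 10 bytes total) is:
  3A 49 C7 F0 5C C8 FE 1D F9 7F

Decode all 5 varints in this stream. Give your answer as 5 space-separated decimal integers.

Answer: 58 73 1521735 491336 16377

Derivation:
  byte[0]=0x3A cont=0 payload=0x3A=58: acc |= 58<<0 -> acc=58 shift=7 [end]
Varint 1: bytes[0:1] = 3A -> value 58 (1 byte(s))
  byte[1]=0x49 cont=0 payload=0x49=73: acc |= 73<<0 -> acc=73 shift=7 [end]
Varint 2: bytes[1:2] = 49 -> value 73 (1 byte(s))
  byte[2]=0xC7 cont=1 payload=0x47=71: acc |= 71<<0 -> acc=71 shift=7
  byte[3]=0xF0 cont=1 payload=0x70=112: acc |= 112<<7 -> acc=14407 shift=14
  byte[4]=0x5C cont=0 payload=0x5C=92: acc |= 92<<14 -> acc=1521735 shift=21 [end]
Varint 3: bytes[2:5] = C7 F0 5C -> value 1521735 (3 byte(s))
  byte[5]=0xC8 cont=1 payload=0x48=72: acc |= 72<<0 -> acc=72 shift=7
  byte[6]=0xFE cont=1 payload=0x7E=126: acc |= 126<<7 -> acc=16200 shift=14
  byte[7]=0x1D cont=0 payload=0x1D=29: acc |= 29<<14 -> acc=491336 shift=21 [end]
Varint 4: bytes[5:8] = C8 FE 1D -> value 491336 (3 byte(s))
  byte[8]=0xF9 cont=1 payload=0x79=121: acc |= 121<<0 -> acc=121 shift=7
  byte[9]=0x7F cont=0 payload=0x7F=127: acc |= 127<<7 -> acc=16377 shift=14 [end]
Varint 5: bytes[8:10] = F9 7F -> value 16377 (2 byte(s))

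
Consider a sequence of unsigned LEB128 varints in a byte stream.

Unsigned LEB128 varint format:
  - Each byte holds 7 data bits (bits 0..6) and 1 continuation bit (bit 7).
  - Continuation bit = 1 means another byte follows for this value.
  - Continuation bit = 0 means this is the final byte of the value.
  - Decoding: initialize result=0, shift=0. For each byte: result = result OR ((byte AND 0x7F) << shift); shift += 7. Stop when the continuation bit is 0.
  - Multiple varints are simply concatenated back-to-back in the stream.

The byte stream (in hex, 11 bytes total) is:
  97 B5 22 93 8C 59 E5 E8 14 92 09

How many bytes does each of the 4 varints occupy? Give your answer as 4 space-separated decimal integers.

Answer: 3 3 3 2

Derivation:
  byte[0]=0x97 cont=1 payload=0x17=23: acc |= 23<<0 -> acc=23 shift=7
  byte[1]=0xB5 cont=1 payload=0x35=53: acc |= 53<<7 -> acc=6807 shift=14
  byte[2]=0x22 cont=0 payload=0x22=34: acc |= 34<<14 -> acc=563863 shift=21 [end]
Varint 1: bytes[0:3] = 97 B5 22 -> value 563863 (3 byte(s))
  byte[3]=0x93 cont=1 payload=0x13=19: acc |= 19<<0 -> acc=19 shift=7
  byte[4]=0x8C cont=1 payload=0x0C=12: acc |= 12<<7 -> acc=1555 shift=14
  byte[5]=0x59 cont=0 payload=0x59=89: acc |= 89<<14 -> acc=1459731 shift=21 [end]
Varint 2: bytes[3:6] = 93 8C 59 -> value 1459731 (3 byte(s))
  byte[6]=0xE5 cont=1 payload=0x65=101: acc |= 101<<0 -> acc=101 shift=7
  byte[7]=0xE8 cont=1 payload=0x68=104: acc |= 104<<7 -> acc=13413 shift=14
  byte[8]=0x14 cont=0 payload=0x14=20: acc |= 20<<14 -> acc=341093 shift=21 [end]
Varint 3: bytes[6:9] = E5 E8 14 -> value 341093 (3 byte(s))
  byte[9]=0x92 cont=1 payload=0x12=18: acc |= 18<<0 -> acc=18 shift=7
  byte[10]=0x09 cont=0 payload=0x09=9: acc |= 9<<7 -> acc=1170 shift=14 [end]
Varint 4: bytes[9:11] = 92 09 -> value 1170 (2 byte(s))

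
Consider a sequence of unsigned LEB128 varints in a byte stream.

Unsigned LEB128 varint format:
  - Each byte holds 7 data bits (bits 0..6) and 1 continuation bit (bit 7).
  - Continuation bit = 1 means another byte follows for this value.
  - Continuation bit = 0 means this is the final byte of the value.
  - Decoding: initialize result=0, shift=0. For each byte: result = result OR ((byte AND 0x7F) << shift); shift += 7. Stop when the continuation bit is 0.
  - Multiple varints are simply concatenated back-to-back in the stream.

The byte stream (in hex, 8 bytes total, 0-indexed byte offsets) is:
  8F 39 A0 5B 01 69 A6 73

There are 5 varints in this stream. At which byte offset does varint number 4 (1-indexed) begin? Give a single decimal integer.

Answer: 5

Derivation:
  byte[0]=0x8F cont=1 payload=0x0F=15: acc |= 15<<0 -> acc=15 shift=7
  byte[1]=0x39 cont=0 payload=0x39=57: acc |= 57<<7 -> acc=7311 shift=14 [end]
Varint 1: bytes[0:2] = 8F 39 -> value 7311 (2 byte(s))
  byte[2]=0xA0 cont=1 payload=0x20=32: acc |= 32<<0 -> acc=32 shift=7
  byte[3]=0x5B cont=0 payload=0x5B=91: acc |= 91<<7 -> acc=11680 shift=14 [end]
Varint 2: bytes[2:4] = A0 5B -> value 11680 (2 byte(s))
  byte[4]=0x01 cont=0 payload=0x01=1: acc |= 1<<0 -> acc=1 shift=7 [end]
Varint 3: bytes[4:5] = 01 -> value 1 (1 byte(s))
  byte[5]=0x69 cont=0 payload=0x69=105: acc |= 105<<0 -> acc=105 shift=7 [end]
Varint 4: bytes[5:6] = 69 -> value 105 (1 byte(s))
  byte[6]=0xA6 cont=1 payload=0x26=38: acc |= 38<<0 -> acc=38 shift=7
  byte[7]=0x73 cont=0 payload=0x73=115: acc |= 115<<7 -> acc=14758 shift=14 [end]
Varint 5: bytes[6:8] = A6 73 -> value 14758 (2 byte(s))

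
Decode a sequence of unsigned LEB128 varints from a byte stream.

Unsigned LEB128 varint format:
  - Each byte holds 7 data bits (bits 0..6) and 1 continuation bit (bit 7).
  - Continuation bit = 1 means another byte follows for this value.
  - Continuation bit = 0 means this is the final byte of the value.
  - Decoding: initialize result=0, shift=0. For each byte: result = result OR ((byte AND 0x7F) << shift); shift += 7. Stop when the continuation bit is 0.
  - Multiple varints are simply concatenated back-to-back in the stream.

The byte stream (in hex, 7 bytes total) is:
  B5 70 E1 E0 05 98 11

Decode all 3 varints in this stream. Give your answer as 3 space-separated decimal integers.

Answer: 14389 94305 2200

Derivation:
  byte[0]=0xB5 cont=1 payload=0x35=53: acc |= 53<<0 -> acc=53 shift=7
  byte[1]=0x70 cont=0 payload=0x70=112: acc |= 112<<7 -> acc=14389 shift=14 [end]
Varint 1: bytes[0:2] = B5 70 -> value 14389 (2 byte(s))
  byte[2]=0xE1 cont=1 payload=0x61=97: acc |= 97<<0 -> acc=97 shift=7
  byte[3]=0xE0 cont=1 payload=0x60=96: acc |= 96<<7 -> acc=12385 shift=14
  byte[4]=0x05 cont=0 payload=0x05=5: acc |= 5<<14 -> acc=94305 shift=21 [end]
Varint 2: bytes[2:5] = E1 E0 05 -> value 94305 (3 byte(s))
  byte[5]=0x98 cont=1 payload=0x18=24: acc |= 24<<0 -> acc=24 shift=7
  byte[6]=0x11 cont=0 payload=0x11=17: acc |= 17<<7 -> acc=2200 shift=14 [end]
Varint 3: bytes[5:7] = 98 11 -> value 2200 (2 byte(s))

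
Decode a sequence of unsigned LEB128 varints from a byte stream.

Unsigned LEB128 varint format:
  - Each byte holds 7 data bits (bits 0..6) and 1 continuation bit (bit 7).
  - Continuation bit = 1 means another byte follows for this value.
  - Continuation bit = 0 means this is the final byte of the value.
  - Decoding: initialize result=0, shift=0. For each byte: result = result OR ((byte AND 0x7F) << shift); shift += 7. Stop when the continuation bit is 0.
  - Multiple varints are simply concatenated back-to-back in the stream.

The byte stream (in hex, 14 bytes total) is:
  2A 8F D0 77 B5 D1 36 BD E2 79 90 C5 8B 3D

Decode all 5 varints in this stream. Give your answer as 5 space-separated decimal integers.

Answer: 42 1959951 895157 1995069 128115344

Derivation:
  byte[0]=0x2A cont=0 payload=0x2A=42: acc |= 42<<0 -> acc=42 shift=7 [end]
Varint 1: bytes[0:1] = 2A -> value 42 (1 byte(s))
  byte[1]=0x8F cont=1 payload=0x0F=15: acc |= 15<<0 -> acc=15 shift=7
  byte[2]=0xD0 cont=1 payload=0x50=80: acc |= 80<<7 -> acc=10255 shift=14
  byte[3]=0x77 cont=0 payload=0x77=119: acc |= 119<<14 -> acc=1959951 shift=21 [end]
Varint 2: bytes[1:4] = 8F D0 77 -> value 1959951 (3 byte(s))
  byte[4]=0xB5 cont=1 payload=0x35=53: acc |= 53<<0 -> acc=53 shift=7
  byte[5]=0xD1 cont=1 payload=0x51=81: acc |= 81<<7 -> acc=10421 shift=14
  byte[6]=0x36 cont=0 payload=0x36=54: acc |= 54<<14 -> acc=895157 shift=21 [end]
Varint 3: bytes[4:7] = B5 D1 36 -> value 895157 (3 byte(s))
  byte[7]=0xBD cont=1 payload=0x3D=61: acc |= 61<<0 -> acc=61 shift=7
  byte[8]=0xE2 cont=1 payload=0x62=98: acc |= 98<<7 -> acc=12605 shift=14
  byte[9]=0x79 cont=0 payload=0x79=121: acc |= 121<<14 -> acc=1995069 shift=21 [end]
Varint 4: bytes[7:10] = BD E2 79 -> value 1995069 (3 byte(s))
  byte[10]=0x90 cont=1 payload=0x10=16: acc |= 16<<0 -> acc=16 shift=7
  byte[11]=0xC5 cont=1 payload=0x45=69: acc |= 69<<7 -> acc=8848 shift=14
  byte[12]=0x8B cont=1 payload=0x0B=11: acc |= 11<<14 -> acc=189072 shift=21
  byte[13]=0x3D cont=0 payload=0x3D=61: acc |= 61<<21 -> acc=128115344 shift=28 [end]
Varint 5: bytes[10:14] = 90 C5 8B 3D -> value 128115344 (4 byte(s))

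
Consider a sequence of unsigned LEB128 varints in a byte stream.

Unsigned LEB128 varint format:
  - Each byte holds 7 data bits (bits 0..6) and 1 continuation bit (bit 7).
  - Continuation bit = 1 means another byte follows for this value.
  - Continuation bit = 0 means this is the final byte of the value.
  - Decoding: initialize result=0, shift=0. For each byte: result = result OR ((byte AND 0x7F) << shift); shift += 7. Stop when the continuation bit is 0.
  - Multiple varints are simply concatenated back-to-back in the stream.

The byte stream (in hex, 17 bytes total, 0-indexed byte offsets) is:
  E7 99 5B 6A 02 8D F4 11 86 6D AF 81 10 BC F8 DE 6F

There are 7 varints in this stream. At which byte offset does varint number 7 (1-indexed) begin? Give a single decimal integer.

Answer: 13

Derivation:
  byte[0]=0xE7 cont=1 payload=0x67=103: acc |= 103<<0 -> acc=103 shift=7
  byte[1]=0x99 cont=1 payload=0x19=25: acc |= 25<<7 -> acc=3303 shift=14
  byte[2]=0x5B cont=0 payload=0x5B=91: acc |= 91<<14 -> acc=1494247 shift=21 [end]
Varint 1: bytes[0:3] = E7 99 5B -> value 1494247 (3 byte(s))
  byte[3]=0x6A cont=0 payload=0x6A=106: acc |= 106<<0 -> acc=106 shift=7 [end]
Varint 2: bytes[3:4] = 6A -> value 106 (1 byte(s))
  byte[4]=0x02 cont=0 payload=0x02=2: acc |= 2<<0 -> acc=2 shift=7 [end]
Varint 3: bytes[4:5] = 02 -> value 2 (1 byte(s))
  byte[5]=0x8D cont=1 payload=0x0D=13: acc |= 13<<0 -> acc=13 shift=7
  byte[6]=0xF4 cont=1 payload=0x74=116: acc |= 116<<7 -> acc=14861 shift=14
  byte[7]=0x11 cont=0 payload=0x11=17: acc |= 17<<14 -> acc=293389 shift=21 [end]
Varint 4: bytes[5:8] = 8D F4 11 -> value 293389 (3 byte(s))
  byte[8]=0x86 cont=1 payload=0x06=6: acc |= 6<<0 -> acc=6 shift=7
  byte[9]=0x6D cont=0 payload=0x6D=109: acc |= 109<<7 -> acc=13958 shift=14 [end]
Varint 5: bytes[8:10] = 86 6D -> value 13958 (2 byte(s))
  byte[10]=0xAF cont=1 payload=0x2F=47: acc |= 47<<0 -> acc=47 shift=7
  byte[11]=0x81 cont=1 payload=0x01=1: acc |= 1<<7 -> acc=175 shift=14
  byte[12]=0x10 cont=0 payload=0x10=16: acc |= 16<<14 -> acc=262319 shift=21 [end]
Varint 6: bytes[10:13] = AF 81 10 -> value 262319 (3 byte(s))
  byte[13]=0xBC cont=1 payload=0x3C=60: acc |= 60<<0 -> acc=60 shift=7
  byte[14]=0xF8 cont=1 payload=0x78=120: acc |= 120<<7 -> acc=15420 shift=14
  byte[15]=0xDE cont=1 payload=0x5E=94: acc |= 94<<14 -> acc=1555516 shift=21
  byte[16]=0x6F cont=0 payload=0x6F=111: acc |= 111<<21 -> acc=234339388 shift=28 [end]
Varint 7: bytes[13:17] = BC F8 DE 6F -> value 234339388 (4 byte(s))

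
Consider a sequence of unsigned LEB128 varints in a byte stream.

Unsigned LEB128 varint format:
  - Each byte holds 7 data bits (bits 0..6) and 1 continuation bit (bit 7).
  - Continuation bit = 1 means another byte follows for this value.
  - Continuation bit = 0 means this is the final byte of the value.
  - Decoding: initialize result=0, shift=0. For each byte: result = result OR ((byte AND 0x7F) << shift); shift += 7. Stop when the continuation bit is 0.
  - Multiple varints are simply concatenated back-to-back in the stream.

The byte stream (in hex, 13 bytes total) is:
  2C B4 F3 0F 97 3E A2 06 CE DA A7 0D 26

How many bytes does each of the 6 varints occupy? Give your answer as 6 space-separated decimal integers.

Answer: 1 3 2 2 4 1

Derivation:
  byte[0]=0x2C cont=0 payload=0x2C=44: acc |= 44<<0 -> acc=44 shift=7 [end]
Varint 1: bytes[0:1] = 2C -> value 44 (1 byte(s))
  byte[1]=0xB4 cont=1 payload=0x34=52: acc |= 52<<0 -> acc=52 shift=7
  byte[2]=0xF3 cont=1 payload=0x73=115: acc |= 115<<7 -> acc=14772 shift=14
  byte[3]=0x0F cont=0 payload=0x0F=15: acc |= 15<<14 -> acc=260532 shift=21 [end]
Varint 2: bytes[1:4] = B4 F3 0F -> value 260532 (3 byte(s))
  byte[4]=0x97 cont=1 payload=0x17=23: acc |= 23<<0 -> acc=23 shift=7
  byte[5]=0x3E cont=0 payload=0x3E=62: acc |= 62<<7 -> acc=7959 shift=14 [end]
Varint 3: bytes[4:6] = 97 3E -> value 7959 (2 byte(s))
  byte[6]=0xA2 cont=1 payload=0x22=34: acc |= 34<<0 -> acc=34 shift=7
  byte[7]=0x06 cont=0 payload=0x06=6: acc |= 6<<7 -> acc=802 shift=14 [end]
Varint 4: bytes[6:8] = A2 06 -> value 802 (2 byte(s))
  byte[8]=0xCE cont=1 payload=0x4E=78: acc |= 78<<0 -> acc=78 shift=7
  byte[9]=0xDA cont=1 payload=0x5A=90: acc |= 90<<7 -> acc=11598 shift=14
  byte[10]=0xA7 cont=1 payload=0x27=39: acc |= 39<<14 -> acc=650574 shift=21
  byte[11]=0x0D cont=0 payload=0x0D=13: acc |= 13<<21 -> acc=27913550 shift=28 [end]
Varint 5: bytes[8:12] = CE DA A7 0D -> value 27913550 (4 byte(s))
  byte[12]=0x26 cont=0 payload=0x26=38: acc |= 38<<0 -> acc=38 shift=7 [end]
Varint 6: bytes[12:13] = 26 -> value 38 (1 byte(s))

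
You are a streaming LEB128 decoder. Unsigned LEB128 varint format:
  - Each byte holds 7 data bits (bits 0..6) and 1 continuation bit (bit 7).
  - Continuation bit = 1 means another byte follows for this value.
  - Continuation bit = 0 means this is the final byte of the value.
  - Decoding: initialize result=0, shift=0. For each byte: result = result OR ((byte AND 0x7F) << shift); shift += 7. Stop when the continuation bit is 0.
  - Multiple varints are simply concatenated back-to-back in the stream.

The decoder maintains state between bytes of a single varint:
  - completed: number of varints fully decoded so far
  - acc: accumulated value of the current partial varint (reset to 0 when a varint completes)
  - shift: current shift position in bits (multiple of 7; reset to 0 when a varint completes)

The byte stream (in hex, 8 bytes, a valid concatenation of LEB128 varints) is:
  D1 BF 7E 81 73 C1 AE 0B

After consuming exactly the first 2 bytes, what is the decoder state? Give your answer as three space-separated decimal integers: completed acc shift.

byte[0]=0xD1 cont=1 payload=0x51: acc |= 81<<0 -> completed=0 acc=81 shift=7
byte[1]=0xBF cont=1 payload=0x3F: acc |= 63<<7 -> completed=0 acc=8145 shift=14

Answer: 0 8145 14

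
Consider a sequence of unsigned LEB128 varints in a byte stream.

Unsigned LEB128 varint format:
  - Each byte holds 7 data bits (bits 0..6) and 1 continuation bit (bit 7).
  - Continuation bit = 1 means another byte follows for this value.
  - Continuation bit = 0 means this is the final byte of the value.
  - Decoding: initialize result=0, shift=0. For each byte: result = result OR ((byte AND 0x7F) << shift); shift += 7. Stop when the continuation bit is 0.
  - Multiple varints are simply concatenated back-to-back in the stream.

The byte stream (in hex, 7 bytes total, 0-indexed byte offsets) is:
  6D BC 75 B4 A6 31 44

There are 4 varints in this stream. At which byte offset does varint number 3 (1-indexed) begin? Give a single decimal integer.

  byte[0]=0x6D cont=0 payload=0x6D=109: acc |= 109<<0 -> acc=109 shift=7 [end]
Varint 1: bytes[0:1] = 6D -> value 109 (1 byte(s))
  byte[1]=0xBC cont=1 payload=0x3C=60: acc |= 60<<0 -> acc=60 shift=7
  byte[2]=0x75 cont=0 payload=0x75=117: acc |= 117<<7 -> acc=15036 shift=14 [end]
Varint 2: bytes[1:3] = BC 75 -> value 15036 (2 byte(s))
  byte[3]=0xB4 cont=1 payload=0x34=52: acc |= 52<<0 -> acc=52 shift=7
  byte[4]=0xA6 cont=1 payload=0x26=38: acc |= 38<<7 -> acc=4916 shift=14
  byte[5]=0x31 cont=0 payload=0x31=49: acc |= 49<<14 -> acc=807732 shift=21 [end]
Varint 3: bytes[3:6] = B4 A6 31 -> value 807732 (3 byte(s))
  byte[6]=0x44 cont=0 payload=0x44=68: acc |= 68<<0 -> acc=68 shift=7 [end]
Varint 4: bytes[6:7] = 44 -> value 68 (1 byte(s))

Answer: 3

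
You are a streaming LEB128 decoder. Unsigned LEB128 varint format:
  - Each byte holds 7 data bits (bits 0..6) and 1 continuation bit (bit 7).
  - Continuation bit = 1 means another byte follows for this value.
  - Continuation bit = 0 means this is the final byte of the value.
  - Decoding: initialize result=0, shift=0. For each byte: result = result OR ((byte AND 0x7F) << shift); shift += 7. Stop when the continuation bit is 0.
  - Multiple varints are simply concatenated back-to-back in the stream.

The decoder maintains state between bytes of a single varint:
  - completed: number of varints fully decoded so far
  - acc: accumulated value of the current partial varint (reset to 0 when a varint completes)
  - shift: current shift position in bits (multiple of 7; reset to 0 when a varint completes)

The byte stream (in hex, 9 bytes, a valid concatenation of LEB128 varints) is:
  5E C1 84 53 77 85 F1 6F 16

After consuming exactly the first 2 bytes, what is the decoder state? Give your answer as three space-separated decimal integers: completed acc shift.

byte[0]=0x5E cont=0 payload=0x5E: varint #1 complete (value=94); reset -> completed=1 acc=0 shift=0
byte[1]=0xC1 cont=1 payload=0x41: acc |= 65<<0 -> completed=1 acc=65 shift=7

Answer: 1 65 7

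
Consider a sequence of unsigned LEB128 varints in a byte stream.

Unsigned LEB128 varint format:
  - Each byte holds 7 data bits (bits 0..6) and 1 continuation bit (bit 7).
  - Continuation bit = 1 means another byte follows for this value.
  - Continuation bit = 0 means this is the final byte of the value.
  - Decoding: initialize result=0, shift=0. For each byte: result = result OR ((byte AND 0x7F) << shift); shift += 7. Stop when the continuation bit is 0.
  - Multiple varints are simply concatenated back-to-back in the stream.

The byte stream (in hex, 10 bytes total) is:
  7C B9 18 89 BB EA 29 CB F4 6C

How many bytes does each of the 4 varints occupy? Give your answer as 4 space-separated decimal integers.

  byte[0]=0x7C cont=0 payload=0x7C=124: acc |= 124<<0 -> acc=124 shift=7 [end]
Varint 1: bytes[0:1] = 7C -> value 124 (1 byte(s))
  byte[1]=0xB9 cont=1 payload=0x39=57: acc |= 57<<0 -> acc=57 shift=7
  byte[2]=0x18 cont=0 payload=0x18=24: acc |= 24<<7 -> acc=3129 shift=14 [end]
Varint 2: bytes[1:3] = B9 18 -> value 3129 (2 byte(s))
  byte[3]=0x89 cont=1 payload=0x09=9: acc |= 9<<0 -> acc=9 shift=7
  byte[4]=0xBB cont=1 payload=0x3B=59: acc |= 59<<7 -> acc=7561 shift=14
  byte[5]=0xEA cont=1 payload=0x6A=106: acc |= 106<<14 -> acc=1744265 shift=21
  byte[6]=0x29 cont=0 payload=0x29=41: acc |= 41<<21 -> acc=87727497 shift=28 [end]
Varint 3: bytes[3:7] = 89 BB EA 29 -> value 87727497 (4 byte(s))
  byte[7]=0xCB cont=1 payload=0x4B=75: acc |= 75<<0 -> acc=75 shift=7
  byte[8]=0xF4 cont=1 payload=0x74=116: acc |= 116<<7 -> acc=14923 shift=14
  byte[9]=0x6C cont=0 payload=0x6C=108: acc |= 108<<14 -> acc=1784395 shift=21 [end]
Varint 4: bytes[7:10] = CB F4 6C -> value 1784395 (3 byte(s))

Answer: 1 2 4 3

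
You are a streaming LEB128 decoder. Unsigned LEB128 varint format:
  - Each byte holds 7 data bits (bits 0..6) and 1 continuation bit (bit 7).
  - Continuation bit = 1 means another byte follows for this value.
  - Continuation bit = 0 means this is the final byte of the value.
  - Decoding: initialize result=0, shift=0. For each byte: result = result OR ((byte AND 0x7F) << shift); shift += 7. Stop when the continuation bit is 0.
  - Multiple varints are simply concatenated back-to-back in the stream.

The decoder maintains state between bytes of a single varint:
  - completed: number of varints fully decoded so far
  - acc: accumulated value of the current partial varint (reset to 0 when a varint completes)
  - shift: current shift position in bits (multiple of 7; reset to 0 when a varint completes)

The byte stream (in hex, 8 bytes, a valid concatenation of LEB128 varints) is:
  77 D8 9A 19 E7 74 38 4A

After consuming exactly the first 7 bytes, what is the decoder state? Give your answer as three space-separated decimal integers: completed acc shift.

Answer: 4 0 0

Derivation:
byte[0]=0x77 cont=0 payload=0x77: varint #1 complete (value=119); reset -> completed=1 acc=0 shift=0
byte[1]=0xD8 cont=1 payload=0x58: acc |= 88<<0 -> completed=1 acc=88 shift=7
byte[2]=0x9A cont=1 payload=0x1A: acc |= 26<<7 -> completed=1 acc=3416 shift=14
byte[3]=0x19 cont=0 payload=0x19: varint #2 complete (value=413016); reset -> completed=2 acc=0 shift=0
byte[4]=0xE7 cont=1 payload=0x67: acc |= 103<<0 -> completed=2 acc=103 shift=7
byte[5]=0x74 cont=0 payload=0x74: varint #3 complete (value=14951); reset -> completed=3 acc=0 shift=0
byte[6]=0x38 cont=0 payload=0x38: varint #4 complete (value=56); reset -> completed=4 acc=0 shift=0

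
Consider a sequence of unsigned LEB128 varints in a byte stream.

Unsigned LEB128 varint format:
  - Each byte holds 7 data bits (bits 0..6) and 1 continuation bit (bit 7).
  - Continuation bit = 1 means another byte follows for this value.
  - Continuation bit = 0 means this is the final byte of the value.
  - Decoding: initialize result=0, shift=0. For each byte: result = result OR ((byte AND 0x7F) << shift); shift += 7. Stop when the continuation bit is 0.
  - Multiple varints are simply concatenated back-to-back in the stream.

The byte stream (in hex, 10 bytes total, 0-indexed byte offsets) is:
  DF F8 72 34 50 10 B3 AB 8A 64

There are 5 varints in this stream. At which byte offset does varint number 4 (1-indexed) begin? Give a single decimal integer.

  byte[0]=0xDF cont=1 payload=0x5F=95: acc |= 95<<0 -> acc=95 shift=7
  byte[1]=0xF8 cont=1 payload=0x78=120: acc |= 120<<7 -> acc=15455 shift=14
  byte[2]=0x72 cont=0 payload=0x72=114: acc |= 114<<14 -> acc=1883231 shift=21 [end]
Varint 1: bytes[0:3] = DF F8 72 -> value 1883231 (3 byte(s))
  byte[3]=0x34 cont=0 payload=0x34=52: acc |= 52<<0 -> acc=52 shift=7 [end]
Varint 2: bytes[3:4] = 34 -> value 52 (1 byte(s))
  byte[4]=0x50 cont=0 payload=0x50=80: acc |= 80<<0 -> acc=80 shift=7 [end]
Varint 3: bytes[4:5] = 50 -> value 80 (1 byte(s))
  byte[5]=0x10 cont=0 payload=0x10=16: acc |= 16<<0 -> acc=16 shift=7 [end]
Varint 4: bytes[5:6] = 10 -> value 16 (1 byte(s))
  byte[6]=0xB3 cont=1 payload=0x33=51: acc |= 51<<0 -> acc=51 shift=7
  byte[7]=0xAB cont=1 payload=0x2B=43: acc |= 43<<7 -> acc=5555 shift=14
  byte[8]=0x8A cont=1 payload=0x0A=10: acc |= 10<<14 -> acc=169395 shift=21
  byte[9]=0x64 cont=0 payload=0x64=100: acc |= 100<<21 -> acc=209884595 shift=28 [end]
Varint 5: bytes[6:10] = B3 AB 8A 64 -> value 209884595 (4 byte(s))

Answer: 5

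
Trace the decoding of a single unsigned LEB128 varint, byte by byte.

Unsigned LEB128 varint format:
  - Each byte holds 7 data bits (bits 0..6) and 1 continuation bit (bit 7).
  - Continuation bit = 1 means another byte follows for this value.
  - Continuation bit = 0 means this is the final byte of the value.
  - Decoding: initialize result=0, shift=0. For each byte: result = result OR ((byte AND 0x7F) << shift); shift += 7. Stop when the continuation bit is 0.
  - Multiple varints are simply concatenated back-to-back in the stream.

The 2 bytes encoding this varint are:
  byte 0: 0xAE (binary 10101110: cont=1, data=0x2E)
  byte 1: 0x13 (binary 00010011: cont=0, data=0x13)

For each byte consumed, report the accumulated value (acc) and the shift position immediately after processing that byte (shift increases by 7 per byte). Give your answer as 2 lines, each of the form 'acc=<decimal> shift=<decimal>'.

byte 0=0xAE: payload=0x2E=46, contrib = 46<<0 = 46; acc -> 46, shift -> 7
byte 1=0x13: payload=0x13=19, contrib = 19<<7 = 2432; acc -> 2478, shift -> 14

Answer: acc=46 shift=7
acc=2478 shift=14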